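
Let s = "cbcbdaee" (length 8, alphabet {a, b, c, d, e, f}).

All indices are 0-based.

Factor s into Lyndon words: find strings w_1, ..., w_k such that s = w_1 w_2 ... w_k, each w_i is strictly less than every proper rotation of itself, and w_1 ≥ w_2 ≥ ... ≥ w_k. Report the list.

["c", "bcbd", "aee"]

emit factor 1: 'c' (i=0, period=1)
emit factor 2: 'bcbd' (i=1, period=4)
emit factor 3: 'aee' (i=5, period=3)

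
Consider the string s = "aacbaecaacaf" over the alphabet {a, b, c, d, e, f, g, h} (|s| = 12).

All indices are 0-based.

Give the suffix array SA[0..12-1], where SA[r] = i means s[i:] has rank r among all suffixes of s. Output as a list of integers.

sorted suffixes:
  #0 SA[0]=7  'aacaf'
  #1 SA[1]=0  'aacbaecaacaf'
  #2 SA[2]=8  'acaf'
  #3 SA[3]=1  'acbaecaacaf'
  #4 SA[4]=4  'aecaacaf'
  #5 SA[5]=10  'af'
  #6 SA[6]=3  'baecaacaf'
  #7 SA[7]=6  'caacaf'
  #8 SA[8]=9  'caf'
  #9 SA[9]=2  'cbaecaacaf'
  #10 SA[10]=5  'ecaacaf'
  #11 SA[11]=11  'f'

[7, 0, 8, 1, 4, 10, 3, 6, 9, 2, 5, 11]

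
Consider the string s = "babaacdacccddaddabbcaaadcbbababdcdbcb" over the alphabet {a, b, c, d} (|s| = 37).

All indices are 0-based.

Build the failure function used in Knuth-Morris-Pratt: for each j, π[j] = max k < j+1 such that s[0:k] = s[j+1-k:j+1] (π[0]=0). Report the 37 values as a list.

π[0] = 0
j=1 s[j]='a': π[1]=0 (border '')
j=2 s[j]='b': π[2]=1 (border 'b')
j=3 s[j]='a': π[3]=2 (border 'ba')
j=4 s[j]='a': k: 2→0; π[4]=0 (border '')
j=5 s[j]='c': π[5]=0 (border '')
j=6 s[j]='d': π[6]=0 (border '')
j=7 s[j]='a': π[7]=0 (border '')
j=8 s[j]='c': π[8]=0 (border '')
j=9 s[j]='c': π[9]=0 (border '')
j=10 s[j]='c': π[10]=0 (border '')
j=11 s[j]='d': π[11]=0 (border '')
j=12 s[j]='d': π[12]=0 (border '')
j=13 s[j]='a': π[13]=0 (border '')
j=14 s[j]='d': π[14]=0 (border '')
j=15 s[j]='d': π[15]=0 (border '')
j=16 s[j]='a': π[16]=0 (border '')
j=17 s[j]='b': π[17]=1 (border 'b')
j=18 s[j]='b': k: 1→0; π[18]=1 (border 'b')
j=19 s[j]='c': k: 1→0; π[19]=0 (border '')
j=20 s[j]='a': π[20]=0 (border '')
j=21 s[j]='a': π[21]=0 (border '')
j=22 s[j]='a': π[22]=0 (border '')
j=23 s[j]='d': π[23]=0 (border '')
j=24 s[j]='c': π[24]=0 (border '')
j=25 s[j]='b': π[25]=1 (border 'b')
j=26 s[j]='b': k: 1→0; π[26]=1 (border 'b')
j=27 s[j]='a': π[27]=2 (border 'ba')
j=28 s[j]='b': π[28]=3 (border 'bab')
j=29 s[j]='a': π[29]=4 (border 'baba')
j=30 s[j]='b': k: 4→2; π[30]=3 (border 'bab')
j=31 s[j]='d': k: 3→1→0; π[31]=0 (border '')
j=32 s[j]='c': π[32]=0 (border '')
j=33 s[j]='d': π[33]=0 (border '')
j=34 s[j]='b': π[34]=1 (border 'b')
j=35 s[j]='c': k: 1→0; π[35]=0 (border '')
j=36 s[j]='b': π[36]=1 (border 'b')

[0, 0, 1, 2, 0, 0, 0, 0, 0, 0, 0, 0, 0, 0, 0, 0, 0, 1, 1, 0, 0, 0, 0, 0, 0, 1, 1, 2, 3, 4, 3, 0, 0, 0, 1, 0, 1]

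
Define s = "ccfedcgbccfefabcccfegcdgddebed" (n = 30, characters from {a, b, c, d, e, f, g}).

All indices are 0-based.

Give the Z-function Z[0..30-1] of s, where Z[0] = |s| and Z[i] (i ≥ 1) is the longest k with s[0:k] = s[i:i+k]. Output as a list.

Z[0]=30
i=1: outside box; Z[1]=1 extend→box=[1,2)
i=2: outside box; Z[2]=0
i=3: outside box; Z[3]=0
i=4: outside box; Z[4]=0
i=5: outside box; Z[5]=1 extend→box=[5,6)
i=6: outside box; Z[6]=0
i=7: outside box; Z[7]=0
i=8: outside box; Z[8]=4 extend→box=[8,12)
i=9: min(r-i=3, Z[1]=1)=1; Z[9]=1
i=10: min(r-i=2, Z[2]=0)=0; Z[10]=0
i=11: min(r-i=1, Z[3]=0)=0; Z[11]=0
i=12: outside box; Z[12]=0
i=13: outside box; Z[13]=0
i=14: outside box; Z[14]=0
i=15: outside box; Z[15]=2 extend→box=[15,17)
i=16: min(r-i=1, Z[1]=1)=1; Z[16]=4 extend→box=[16,20)
i=17: min(r-i=3, Z[1]=1)=1; Z[17]=1
i=18: min(r-i=2, Z[2]=0)=0; Z[18]=0
i=19: min(r-i=1, Z[3]=0)=0; Z[19]=0
i=20: outside box; Z[20]=0
i=21: outside box; Z[21]=1 extend→box=[21,22)
i=22: outside box; Z[22]=0
i=23: outside box; Z[23]=0
i=24: outside box; Z[24]=0
i=25: outside box; Z[25]=0
i=26: outside box; Z[26]=0
i=27: outside box; Z[27]=0
i=28: outside box; Z[28]=0
i=29: outside box; Z[29]=0

[30, 1, 0, 0, 0, 1, 0, 0, 4, 1, 0, 0, 0, 0, 0, 2, 4, 1, 0, 0, 0, 1, 0, 0, 0, 0, 0, 0, 0, 0]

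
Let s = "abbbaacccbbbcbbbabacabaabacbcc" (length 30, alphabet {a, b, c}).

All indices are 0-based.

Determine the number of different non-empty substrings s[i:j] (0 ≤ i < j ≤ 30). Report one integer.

rank→(start, suffix):
  0 → (22, 'aabacbcc')
  1 → (4, 'aacccbbbcbbbabacabaabacbcc')
  2 → (20, 'abaabacbcc')
  3 → (16, 'abacabaabacbcc')
  4 → (23, 'abacbcc')
  5 → (0, 'abbbaacccbbbcbbbabacabaabacbcc')
  6 → (18, 'acabaabacbcc')
  7 → (25, 'acbcc')
  8 → (5, 'acccbbbcbbbabacabaabacbcc')
  9 → (21, 'baabacbcc')
  10 → (3, 'baacccbbbcbbbabacabaabacbcc')
  11 → (15, 'babacabaabacbcc')
  12 → (17, 'bacabaabacbcc')
  13 → (24, 'bacbcc')
  14 → (2, 'bbaacccbbbcbbbabacabaabacbcc')
  15 → (14, 'bbabacabaabacbcc')
  16 → (1, 'bbbaacccbbbcbbbabacabaabacbcc')
  17 → (13, 'bbbabacabaabacbcc')
  18 → (9, 'bbbcbbbabacabaabacbcc')
  19 → (10, 'bbcbbbabacabaabacbcc')
  20 → (11, 'bcbbbabacabaabacbcc')
  21 → (27, 'bcc')
  22 → (29, 'c')
  23 → (19, 'cabaabacbcc')
  24 → (12, 'cbbbabacabaabacbcc')
  25 → (8, 'cbbbcbbbabacabaabacbcc')
  26 → (26, 'cbcc')
  27 → (28, 'cc')
  28 → (7, 'ccbbbcbbbabacabaabacbcc')
  29 → (6, 'cccbbbcbbbabacabaabacbcc')

SA = [22, 4, 20, 16, 23, 0, 18, 25, 5, 21, 3, 15, 17, 24, 2, 14, 1, 13, 9, 10, 11, 27, 29, 19, 12, 8, 26, 28, 7, 6]
rank  pair      lcp
   1  s[22:],s[4:]  2  'aa'
   2  s[4:],s[20:]  1  'a'
   3  s[20:],s[16:]  3  'aba'
   4  s[16:],s[23:]  4  'abac'
   5  s[23:],s[0:]  2  'ab'
   6  s[0:],s[18:]  1  'a'
   7  s[18:],s[25:]  2  'ac'
   8  s[25:],s[5:]  2  'ac'
   9  s[5:],s[21:]  0  ''
  10  s[21:],s[3:]  3  'baa'
  11  s[3:],s[15:]  2  'ba'
  12  s[15:],s[17:]  2  'ba'
  13  s[17:],s[24:]  3  'bac'
  14  s[24:],s[2:]  1  'b'
  15  s[2:],s[14:]  3  'bba'
  16  s[14:],s[1:]  2  'bb'
  17  s[1:],s[13:]  4  'bbba'
  18  s[13:],s[9:]  3  'bbb'
  19  s[9:],s[10:]  2  'bb'
  20  s[10:],s[11:]  1  'b'
  21  s[11:],s[27:]  2  'bc'
  22  s[27:],s[29:]  0  ''
  23  s[29:],s[19:]  1  'c'
  24  s[19:],s[12:]  1  'c'
  25  s[12:],s[8:]  4  'cbbb'
  26  s[8:],s[26:]  2  'cb'
  27  s[26:],s[28:]  1  'c'
  28  s[28:],s[7:]  2  'cc'
  29  s[7:],s[6:]  2  'cc'

n(n+1)/2 = 30·31/2 = 465
Σ LCP = 0 + 2 + 1 + 3 + 4 + 2 + 1 + 2 + 2 + 0 + 3 + 2 + 2 + 3 + 1 + 3 + 2 + 4 + 3 + 2 + 1 + 2 + 0 + 1 + 1 + 4 + 2 + 1 + 2 + 2 = 58
distinct = 465 − 58 = 407

407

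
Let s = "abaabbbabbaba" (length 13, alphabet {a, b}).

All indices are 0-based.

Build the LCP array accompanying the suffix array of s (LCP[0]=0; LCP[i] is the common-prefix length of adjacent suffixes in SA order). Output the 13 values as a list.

[0, 1, 1, 3, 2, 3, 0, 2, 2, 3, 1, 4, 2]

sorted suffixes:
  #0 SA[0]=12  'a'
  #1 SA[1]=2  'aabbbabbaba'
  #2 SA[2]=10  'aba'
  #3 SA[3]=0  'abaabbbabbaba'
  #4 SA[4]=7  'abbaba'
  #5 SA[5]=3  'abbbabbaba'
  #6 SA[6]=11  'ba'
  #7 SA[7]=1  'baabbbabbaba'
  #8 SA[8]=9  'baba'
  #9 SA[9]=6  'babbaba'
  #10 SA[10]=8  'bbaba'
  #11 SA[11]=5  'bbabbaba'
  #12 SA[12]=4  'bbbabbaba'

SA = [12, 2, 10, 0, 7, 3, 11, 1, 9, 6, 8, 5, 4]
i: (SA[i-1],SA[i]) lcp shared
  1: (12,2) 1 'a'
  2: (2,10) 1 'a'
  3: (10,0) 3 'aba'
  4: (0,7) 2 'ab'
  5: (7,3) 3 'abb'
  6: (3,11) 0 ''
  7: (11,1) 2 'ba'
  8: (1,9) 2 'ba'
  9: (9,6) 3 'bab'
  10: (6,8) 1 'b'
  11: (8,5) 4 'bbab'
  12: (5,4) 2 'bb'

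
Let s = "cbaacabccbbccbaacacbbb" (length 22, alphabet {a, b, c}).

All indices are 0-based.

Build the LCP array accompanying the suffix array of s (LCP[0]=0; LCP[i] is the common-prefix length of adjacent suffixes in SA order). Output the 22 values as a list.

rank | idx | suffix
   0 |   2 | aacabccbbccbaacacbbb
   1 |  14 | aacacbbb
   2 |   5 | abccbbccbaacacbbb
   3 |   3 | acabccbbccbaacacbbb
   4 |  15 | acacbbb
   5 |  17 | acbbb
   6 |  21 | b
   7 |   1 | baacabccbbccbaacacbbb
   8 |  13 | baacacbbb
   9 |  20 | bb
  10 |  19 | bbb
  11 |   9 | bbccbaacacbbb
  12 |  10 | bccbaacacbbb
  13 |   6 | bccbbccbaacacbbb
  14 |   4 | cabccbbccbaacacbbb
  15 |  16 | cacbbb
  16 |   0 | cbaacabccbbccbaacacbbb
  17 |  12 | cbaacacbbb
  18 |  18 | cbbb
  19 |   8 | cbbccbaacacbbb
  20 |  11 | ccbaacacbbb
  21 |   7 | ccbbccbaacacbbb

SA = [2, 14, 5, 3, 15, 17, 21, 1, 13, 20, 19, 9, 10, 6, 4, 16, 0, 12, 18, 8, 11, 7]
rank  pair      lcp
   1  s[2:],s[14:]  4  'aaca'
   2  s[14:],s[5:]  1  'a'
   3  s[5:],s[3:]  1  'a'
   4  s[3:],s[15:]  3  'aca'
   5  s[15:],s[17:]  2  'ac'
   6  s[17:],s[21:]  0  ''
   7  s[21:],s[1:]  1  'b'
   8  s[1:],s[13:]  5  'baaca'
   9  s[13:],s[20:]  1  'b'
  10  s[20:],s[19:]  2  'bb'
  11  s[19:],s[9:]  2  'bb'
  12  s[9:],s[10:]  1  'b'
  13  s[10:],s[6:]  4  'bccb'
  14  s[6:],s[4:]  0  ''
  15  s[4:],s[16:]  2  'ca'
  16  s[16:],s[0:]  1  'c'
  17  s[0:],s[12:]  6  'cbaaca'
  18  s[12:],s[18:]  2  'cb'
  19  s[18:],s[8:]  3  'cbb'
  20  s[8:],s[11:]  1  'c'
  21  s[11:],s[7:]  3  'ccb'

[0, 4, 1, 1, 3, 2, 0, 1, 5, 1, 2, 2, 1, 4, 0, 2, 1, 6, 2, 3, 1, 3]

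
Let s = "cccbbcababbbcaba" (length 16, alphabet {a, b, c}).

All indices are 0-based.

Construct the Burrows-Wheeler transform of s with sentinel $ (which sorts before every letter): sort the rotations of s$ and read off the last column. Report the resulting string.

rank  rotation           last
    0  $cccbbcababbbcaba  a
    1  a$cccbbcababbbcab  b
    2  aba$cccbbcababbbc  c
    3  ababbbcaba$cccbbc  c
    4  abbbcaba$cccbbcab  b
    5  ba$cccbbcababbbca  a
    6  babbbcaba$cccbbca  a
    7  bbbcaba$cccbbcaba  a
    8  bbcaba$cccbbcabab  b
    9  bbcababbbcaba$ccc  c
   10  bcaba$cccbbcababb  b
   11  bcababbbcaba$cccb  b
   12  caba$cccbbcababbb  b
   13  cababbbcaba$cccbb  b
   14  cbbcababbbcaba$cc  c
   15  ccbbcababbbcaba$c  c
   16  cccbbcababbbcaba$  $

abccbaaabcbbbbcc$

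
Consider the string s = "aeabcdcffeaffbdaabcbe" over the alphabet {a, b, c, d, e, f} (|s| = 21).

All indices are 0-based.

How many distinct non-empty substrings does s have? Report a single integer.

211

rank | idx | suffix
   0 |  15 | aabcbe
   1 |  16 | abcbe
   2 |   2 | abcdcffeaffbdaabcbe
   3 |   0 | aeabcdcffeaffbdaabcbe
   4 |  10 | affbdaabcbe
   5 |  17 | bcbe
   6 |   3 | bcdcffeaffbdaabcbe
   7 |  13 | bdaabcbe
   8 |  19 | be
   9 |  18 | cbe
  10 |   4 | cdcffeaffbdaabcbe
  11 |   6 | cffeaffbdaabcbe
  12 |  14 | daabcbe
  13 |   5 | dcffeaffbdaabcbe
  14 |  20 | e
  15 |   1 | eabcdcffeaffbdaabcbe
  16 |   9 | eaffbdaabcbe
  17 |  12 | fbdaabcbe
  18 |   8 | feaffbdaabcbe
  19 |  11 | ffbdaabcbe
  20 |   7 | ffeaffbdaabcbe

SA = [15, 16, 2, 0, 10, 17, 3, 13, 19, 18, 4, 6, 14, 5, 20, 1, 9, 12, 8, 11, 7]
rank  pair      lcp
   1  s[15:],s[16:]  1  'a'
   2  s[16:],s[2:]  3  'abc'
   3  s[2:],s[0:]  1  'a'
   4  s[0:],s[10:]  1  'a'
   5  s[10:],s[17:]  0  ''
   6  s[17:],s[3:]  2  'bc'
   7  s[3:],s[13:]  1  'b'
   8  s[13:],s[19:]  1  'b'
   9  s[19:],s[18:]  0  ''
  10  s[18:],s[4:]  1  'c'
  11  s[4:],s[6:]  1  'c'
  12  s[6:],s[14:]  0  ''
  13  s[14:],s[5:]  1  'd'
  14  s[5:],s[20:]  0  ''
  15  s[20:],s[1:]  1  'e'
  16  s[1:],s[9:]  2  'ea'
  17  s[9:],s[12:]  0  ''
  18  s[12:],s[8:]  1  'f'
  19  s[8:],s[11:]  1  'f'
  20  s[11:],s[7:]  2  'ff'

n(n+1)/2 = 21·22/2 = 231
Σ LCP = 0 + 1 + 3 + 1 + 1 + 0 + 2 + 1 + 1 + 0 + 1 + 1 + 0 + 1 + 0 + 1 + 2 + 0 + 1 + 1 + 2 = 20
distinct = 231 − 20 = 211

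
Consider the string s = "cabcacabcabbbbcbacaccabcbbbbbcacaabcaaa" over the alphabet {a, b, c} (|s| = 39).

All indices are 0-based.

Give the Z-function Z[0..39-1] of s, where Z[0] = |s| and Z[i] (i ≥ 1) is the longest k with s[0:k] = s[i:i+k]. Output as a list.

[39, 0, 0, 2, 0, 5, 0, 0, 3, 0, 0, 0, 0, 0, 1, 0, 0, 2, 0, 1, 4, 0, 0, 1, 0, 0, 0, 0, 0, 2, 0, 2, 0, 0, 0, 2, 0, 0, 0]

Z[0]=39
i=1: i≥r, start 0; Z[1]=0
i=2: i≥r, start 0; Z[2]=0
i=3: i≥r, start 0; Z[3]=2 extend→box=[3,5)
i=4: min(r-i=1, Z[1]=0)=0; Z[4]=0
i=5: i≥r, start 0; Z[5]=5 extend→box=[5,10)
i=6: min(r-i=4, Z[1]=0)=0; Z[6]=0
i=7: min(r-i=3, Z[2]=0)=0; Z[7]=0
i=8: min(r-i=2, Z[3]=2)=2; Z[8]=3 extend→box=[8,11)
i=9: min(r-i=2, Z[1]=0)=0; Z[9]=0
i=10: min(r-i=1, Z[2]=0)=0; Z[10]=0
i=11: i≥r, start 0; Z[11]=0
i=12: i≥r, start 0; Z[12]=0
i=13: i≥r, start 0; Z[13]=0
i=14: i≥r, start 0; Z[14]=1 extend→box=[14,15)
i=15: i≥r, start 0; Z[15]=0
i=16: i≥r, start 0; Z[16]=0
i=17: i≥r, start 0; Z[17]=2 extend→box=[17,19)
i=18: min(r-i=1, Z[1]=0)=0; Z[18]=0
i=19: i≥r, start 0; Z[19]=1 extend→box=[19,20)
i=20: i≥r, start 0; Z[20]=4 extend→box=[20,24)
i=21: min(r-i=3, Z[1]=0)=0; Z[21]=0
i=22: min(r-i=2, Z[2]=0)=0; Z[22]=0
i=23: min(r-i=1, Z[3]=2)=1; Z[23]=1
i=24: i≥r, start 0; Z[24]=0
i=25: i≥r, start 0; Z[25]=0
i=26: i≥r, start 0; Z[26]=0
i=27: i≥r, start 0; Z[27]=0
i=28: i≥r, start 0; Z[28]=0
i=29: i≥r, start 0; Z[29]=2 extend→box=[29,31)
i=30: min(r-i=1, Z[1]=0)=0; Z[30]=0
i=31: i≥r, start 0; Z[31]=2 extend→box=[31,33)
i=32: min(r-i=1, Z[1]=0)=0; Z[32]=0
i=33: i≥r, start 0; Z[33]=0
i=34: i≥r, start 0; Z[34]=0
i=35: i≥r, start 0; Z[35]=2 extend→box=[35,37)
i=36: min(r-i=1, Z[1]=0)=0; Z[36]=0
i=37: i≥r, start 0; Z[37]=0
i=38: i≥r, start 0; Z[38]=0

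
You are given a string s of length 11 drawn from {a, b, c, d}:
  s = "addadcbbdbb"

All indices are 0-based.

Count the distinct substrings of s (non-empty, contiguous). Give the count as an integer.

rank | idx | suffix
   0 |   3 | adcbbdbb
   1 |   0 | addadcbbdbb
   2 |  10 | b
   3 |   9 | bb
   4 |   6 | bbdbb
   5 |   7 | bdbb
   6 |   5 | cbbdbb
   7 |   2 | dadcbbdbb
   8 |   8 | dbb
   9 |   4 | dcbbdbb
  10 |   1 | ddadcbbdbb

SA = [3, 0, 10, 9, 6, 7, 5, 2, 8, 4, 1]
[i] adj suffixes → lcp
  [1] 3/0 → 2 ('ad')
  [2] 0/10 → 0 ('')
  [3] 10/9 → 1 ('b')
  [4] 9/6 → 2 ('bb')
  [5] 6/7 → 1 ('b')
  [6] 7/5 → 0 ('')
  [7] 5/2 → 0 ('')
  [8] 2/8 → 1 ('d')
  [9] 8/4 → 1 ('d')
  [10] 4/1 → 1 ('d')

n(n+1)/2 = 11·12/2 = 66
Σ LCP = 0 + 2 + 0 + 1 + 2 + 1 + 0 + 0 + 1 + 1 + 1 = 9
distinct = 66 − 9 = 57

57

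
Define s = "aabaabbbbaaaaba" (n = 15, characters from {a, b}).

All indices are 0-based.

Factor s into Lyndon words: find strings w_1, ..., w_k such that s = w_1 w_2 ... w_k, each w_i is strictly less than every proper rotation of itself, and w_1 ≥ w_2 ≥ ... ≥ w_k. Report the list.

["aabaabbbb", "aaaab", "a"]

emit factor 1: 'aabaabbbb' (i=0, period=9)
emit factor 2: 'aaaab' (i=9, period=5)
emit factor 3: 'a' (i=14, period=1)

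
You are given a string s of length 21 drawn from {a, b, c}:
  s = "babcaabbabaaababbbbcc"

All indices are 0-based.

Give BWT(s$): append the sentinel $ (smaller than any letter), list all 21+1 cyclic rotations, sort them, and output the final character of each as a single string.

rank  rotation                last
    0  $babcaabbabaaababbbbcc  c
    1  aaababbbbcc$babcaabbab  b
    2  aababbbbcc$babcaabbaba  a
    3  aabbabaaababbbbcc$babc  c
    4  abaaababbbbcc$babcaabb  b
    5  ababbbbcc$babcaabbabaa  a
    6  abbabaaababbbbcc$babca  a
    7  abbbbcc$babcaabbabaaab  b
    8  abcaabbabaaababbbbcc$b  b
    9  baaababbbbcc$babcaabba  a
   10  babaaababbbbcc$babcaab  b
   11  babbbbcc$babcaabbabaaa  a
   12  babcaabbabaaababbbbcc$  $
   13  bbabaaababbbbcc$babcaa  a
   14  bbbbcc$babcaabbabaaaba  a
   15  bbbcc$babcaabbabaaabab  b
   16  bbcc$babcaabbabaaababb  b
   17  bcaabbabaaababbbbcc$ba  a
   18  bcc$babcaabbabaaababbb  b
   19  c$babcaabbabaaababbbbc  c
   20  caabbabaaababbbbcc$bab  b
   21  cc$babcaabbabaaababbbb  b

cbacbaabbaba$aabbabcbb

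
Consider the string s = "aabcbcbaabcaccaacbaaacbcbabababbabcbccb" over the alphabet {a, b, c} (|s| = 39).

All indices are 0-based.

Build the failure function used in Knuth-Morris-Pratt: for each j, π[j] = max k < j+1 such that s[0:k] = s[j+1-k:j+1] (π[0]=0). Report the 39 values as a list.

π[0] = 0
j=1 s[j]='a': π[1]=1 (border 'a')
j=2 s[j]='b': k: 1→0; π[2]=0 (border '')
j=3 s[j]='c': π[3]=0 (border '')
j=4 s[j]='b': π[4]=0 (border '')
j=5 s[j]='c': π[5]=0 (border '')
j=6 s[j]='b': π[6]=0 (border '')
j=7 s[j]='a': π[7]=1 (border 'a')
j=8 s[j]='a': π[8]=2 (border 'aa')
j=9 s[j]='b': π[9]=3 (border 'aab')
j=10 s[j]='c': π[10]=4 (border 'aabc')
j=11 s[j]='a': k: 4→0; π[11]=1 (border 'a')
j=12 s[j]='c': k: 1→0; π[12]=0 (border '')
j=13 s[j]='c': π[13]=0 (border '')
j=14 s[j]='a': π[14]=1 (border 'a')
j=15 s[j]='a': π[15]=2 (border 'aa')
j=16 s[j]='c': k: 2→1→0; π[16]=0 (border '')
j=17 s[j]='b': π[17]=0 (border '')
j=18 s[j]='a': π[18]=1 (border 'a')
j=19 s[j]='a': π[19]=2 (border 'aa')
j=20 s[j]='a': k: 2→1; π[20]=2 (border 'aa')
j=21 s[j]='c': k: 2→1→0; π[21]=0 (border '')
j=22 s[j]='b': π[22]=0 (border '')
j=23 s[j]='c': π[23]=0 (border '')
j=24 s[j]='b': π[24]=0 (border '')
j=25 s[j]='a': π[25]=1 (border 'a')
j=26 s[j]='b': k: 1→0; π[26]=0 (border '')
j=27 s[j]='a': π[27]=1 (border 'a')
j=28 s[j]='b': k: 1→0; π[28]=0 (border '')
j=29 s[j]='a': π[29]=1 (border 'a')
j=30 s[j]='b': k: 1→0; π[30]=0 (border '')
j=31 s[j]='b': π[31]=0 (border '')
j=32 s[j]='a': π[32]=1 (border 'a')
j=33 s[j]='b': k: 1→0; π[33]=0 (border '')
j=34 s[j]='c': π[34]=0 (border '')
j=35 s[j]='b': π[35]=0 (border '')
j=36 s[j]='c': π[36]=0 (border '')
j=37 s[j]='c': π[37]=0 (border '')
j=38 s[j]='b': π[38]=0 (border '')

[0, 1, 0, 0, 0, 0, 0, 1, 2, 3, 4, 1, 0, 0, 1, 2, 0, 0, 1, 2, 2, 0, 0, 0, 0, 1, 0, 1, 0, 1, 0, 0, 1, 0, 0, 0, 0, 0, 0]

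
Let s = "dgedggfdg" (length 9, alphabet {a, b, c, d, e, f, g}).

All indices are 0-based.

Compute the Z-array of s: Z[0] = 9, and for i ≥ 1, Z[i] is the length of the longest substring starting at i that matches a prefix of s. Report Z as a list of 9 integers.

Z[0]=9
i=1: fresh scan; Z[1]=0
i=2: fresh scan; Z[2]=0
i=3: fresh scan; Z[3]=2 extend→box=[3,5)
i=4: min(r-i=1, Z[1]=0)=0; Z[4]=0
i=5: fresh scan; Z[5]=0
i=6: fresh scan; Z[6]=0
i=7: fresh scan; Z[7]=2 extend→box=[7,9)
i=8: min(r-i=1, Z[1]=0)=0; Z[8]=0

[9, 0, 0, 2, 0, 0, 0, 2, 0]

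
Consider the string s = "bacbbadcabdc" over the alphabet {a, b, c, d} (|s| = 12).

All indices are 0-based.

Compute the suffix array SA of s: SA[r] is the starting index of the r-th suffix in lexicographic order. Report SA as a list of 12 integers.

rank→(start, suffix):
  0 → (8, 'abdc')
  1 → (1, 'acbbadcabdc')
  2 → (5, 'adcabdc')
  3 → (0, 'bacbbadcabdc')
  4 → (4, 'badcabdc')
  5 → (3, 'bbadcabdc')
  6 → (9, 'bdc')
  7 → (11, 'c')
  8 → (7, 'cabdc')
  9 → (2, 'cbbadcabdc')
  10 → (10, 'dc')
  11 → (6, 'dcabdc')

[8, 1, 5, 0, 4, 3, 9, 11, 7, 2, 10, 6]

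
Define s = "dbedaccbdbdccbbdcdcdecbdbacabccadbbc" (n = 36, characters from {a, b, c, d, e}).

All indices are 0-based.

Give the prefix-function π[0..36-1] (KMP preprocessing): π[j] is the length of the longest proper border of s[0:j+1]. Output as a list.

π[0] = 0
j=1 s[j]='b': π[1]=0 (border '')
j=2 s[j]='e': π[2]=0 (border '')
j=3 s[j]='d': π[3]=1 (border 'd')
j=4 s[j]='a': k: 1→0; π[4]=0 (border '')
j=5 s[j]='c': π[5]=0 (border '')
j=6 s[j]='c': π[6]=0 (border '')
j=7 s[j]='b': π[7]=0 (border '')
j=8 s[j]='d': π[8]=1 (border 'd')
j=9 s[j]='b': π[9]=2 (border 'db')
j=10 s[j]='d': k: 2→0; π[10]=1 (border 'd')
j=11 s[j]='c': k: 1→0; π[11]=0 (border '')
j=12 s[j]='c': π[12]=0 (border '')
j=13 s[j]='b': π[13]=0 (border '')
j=14 s[j]='b': π[14]=0 (border '')
j=15 s[j]='d': π[15]=1 (border 'd')
j=16 s[j]='c': k: 1→0; π[16]=0 (border '')
j=17 s[j]='d': π[17]=1 (border 'd')
j=18 s[j]='c': k: 1→0; π[18]=0 (border '')
j=19 s[j]='d': π[19]=1 (border 'd')
j=20 s[j]='e': k: 1→0; π[20]=0 (border '')
j=21 s[j]='c': π[21]=0 (border '')
j=22 s[j]='b': π[22]=0 (border '')
j=23 s[j]='d': π[23]=1 (border 'd')
j=24 s[j]='b': π[24]=2 (border 'db')
j=25 s[j]='a': k: 2→0; π[25]=0 (border '')
j=26 s[j]='c': π[26]=0 (border '')
j=27 s[j]='a': π[27]=0 (border '')
j=28 s[j]='b': π[28]=0 (border '')
j=29 s[j]='c': π[29]=0 (border '')
j=30 s[j]='c': π[30]=0 (border '')
j=31 s[j]='a': π[31]=0 (border '')
j=32 s[j]='d': π[32]=1 (border 'd')
j=33 s[j]='b': π[33]=2 (border 'db')
j=34 s[j]='b': k: 2→0; π[34]=0 (border '')
j=35 s[j]='c': π[35]=0 (border '')

[0, 0, 0, 1, 0, 0, 0, 0, 1, 2, 1, 0, 0, 0, 0, 1, 0, 1, 0, 1, 0, 0, 0, 1, 2, 0, 0, 0, 0, 0, 0, 0, 1, 2, 0, 0]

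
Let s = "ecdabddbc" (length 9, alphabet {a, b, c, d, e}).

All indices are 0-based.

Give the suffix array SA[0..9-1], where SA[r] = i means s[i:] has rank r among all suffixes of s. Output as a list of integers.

[3, 7, 4, 8, 1, 2, 6, 5, 0]

rank | idx | suffix
   0 |   3 | abddbc
   1 |   7 | bc
   2 |   4 | bddbc
   3 |   8 | c
   4 |   1 | cdabddbc
   5 |   2 | dabddbc
   6 |   6 | dbc
   7 |   5 | ddbc
   8 |   0 | ecdabddbc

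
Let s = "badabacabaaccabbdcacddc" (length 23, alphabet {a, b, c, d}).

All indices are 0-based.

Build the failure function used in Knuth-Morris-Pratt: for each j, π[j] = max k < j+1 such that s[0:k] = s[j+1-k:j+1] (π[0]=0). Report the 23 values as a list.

π[0] = 0
j=1 s[j]='a': π[1]=0 (border '')
j=2 s[j]='d': π[2]=0 (border '')
j=3 s[j]='a': π[3]=0 (border '')
j=4 s[j]='b': π[4]=1 (border 'b')
j=5 s[j]='a': π[5]=2 (border 'ba')
j=6 s[j]='c': k: 2→0; π[6]=0 (border '')
j=7 s[j]='a': π[7]=0 (border '')
j=8 s[j]='b': π[8]=1 (border 'b')
j=9 s[j]='a': π[9]=2 (border 'ba')
j=10 s[j]='a': k: 2→0; π[10]=0 (border '')
j=11 s[j]='c': π[11]=0 (border '')
j=12 s[j]='c': π[12]=0 (border '')
j=13 s[j]='a': π[13]=0 (border '')
j=14 s[j]='b': π[14]=1 (border 'b')
j=15 s[j]='b': k: 1→0; π[15]=1 (border 'b')
j=16 s[j]='d': k: 1→0; π[16]=0 (border '')
j=17 s[j]='c': π[17]=0 (border '')
j=18 s[j]='a': π[18]=0 (border '')
j=19 s[j]='c': π[19]=0 (border '')
j=20 s[j]='d': π[20]=0 (border '')
j=21 s[j]='d': π[21]=0 (border '')
j=22 s[j]='c': π[22]=0 (border '')

[0, 0, 0, 0, 1, 2, 0, 0, 1, 2, 0, 0, 0, 0, 1, 1, 0, 0, 0, 0, 0, 0, 0]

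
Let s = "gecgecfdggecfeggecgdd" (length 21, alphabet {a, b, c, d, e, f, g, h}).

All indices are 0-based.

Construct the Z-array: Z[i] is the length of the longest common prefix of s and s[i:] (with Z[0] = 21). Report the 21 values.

[21, 0, 0, 3, 0, 0, 0, 0, 1, 3, 0, 0, 0, 0, 1, 4, 0, 0, 1, 0, 0]

Z[0]=21
i=1: i≥r, start 0; Z[1]=0
i=2: i≥r, start 0; Z[2]=0
i=3: i≥r, start 0; Z[3]=3 scan→box=[3,6)
i=4: min(r-i=2, Z[1]=0)=0; Z[4]=0
i=5: min(r-i=1, Z[2]=0)=0; Z[5]=0
i=6: i≥r, start 0; Z[6]=0
i=7: i≥r, start 0; Z[7]=0
i=8: i≥r, start 0; Z[8]=1 scan→box=[8,9)
i=9: i≥r, start 0; Z[9]=3 scan→box=[9,12)
i=10: min(r-i=2, Z[1]=0)=0; Z[10]=0
i=11: min(r-i=1, Z[2]=0)=0; Z[11]=0
i=12: i≥r, start 0; Z[12]=0
i=13: i≥r, start 0; Z[13]=0
i=14: i≥r, start 0; Z[14]=1 scan→box=[14,15)
i=15: i≥r, start 0; Z[15]=4 scan→box=[15,19)
i=16: min(r-i=3, Z[1]=0)=0; Z[16]=0
i=17: min(r-i=2, Z[2]=0)=0; Z[17]=0
i=18: min(r-i=1, Z[3]=3)=1; Z[18]=1
i=19: i≥r, start 0; Z[19]=0
i=20: i≥r, start 0; Z[20]=0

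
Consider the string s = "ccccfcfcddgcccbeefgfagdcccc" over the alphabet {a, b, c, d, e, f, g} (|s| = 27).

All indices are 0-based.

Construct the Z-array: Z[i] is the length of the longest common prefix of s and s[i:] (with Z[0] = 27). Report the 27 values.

[27, 3, 2, 1, 0, 1, 0, 1, 0, 0, 0, 3, 2, 1, 0, 0, 0, 0, 0, 0, 0, 0, 0, 4, 3, 2, 1]

Z[0]=27
i=1: i≥r, start 0; Z[1]=3 extend→box=[1,4)
i=2: min(r-i=2, Z[1]=3)=2; Z[2]=2
i=3: min(r-i=1, Z[2]=2)=1; Z[3]=1
i=4: i≥r, start 0; Z[4]=0
i=5: i≥r, start 0; Z[5]=1 extend→box=[5,6)
i=6: i≥r, start 0; Z[6]=0
i=7: i≥r, start 0; Z[7]=1 extend→box=[7,8)
i=8: i≥r, start 0; Z[8]=0
i=9: i≥r, start 0; Z[9]=0
i=10: i≥r, start 0; Z[10]=0
i=11: i≥r, start 0; Z[11]=3 extend→box=[11,14)
i=12: min(r-i=2, Z[1]=3)=2; Z[12]=2
i=13: min(r-i=1, Z[2]=2)=1; Z[13]=1
i=14: i≥r, start 0; Z[14]=0
i=15: i≥r, start 0; Z[15]=0
i=16: i≥r, start 0; Z[16]=0
i=17: i≥r, start 0; Z[17]=0
i=18: i≥r, start 0; Z[18]=0
i=19: i≥r, start 0; Z[19]=0
i=20: i≥r, start 0; Z[20]=0
i=21: i≥r, start 0; Z[21]=0
i=22: i≥r, start 0; Z[22]=0
i=23: i≥r, start 0; Z[23]=4 extend→box=[23,27)
i=24: min(r-i=3, Z[1]=3)=3; Z[24]=3
i=25: min(r-i=2, Z[2]=2)=2; Z[25]=2
i=26: min(r-i=1, Z[3]=1)=1; Z[26]=1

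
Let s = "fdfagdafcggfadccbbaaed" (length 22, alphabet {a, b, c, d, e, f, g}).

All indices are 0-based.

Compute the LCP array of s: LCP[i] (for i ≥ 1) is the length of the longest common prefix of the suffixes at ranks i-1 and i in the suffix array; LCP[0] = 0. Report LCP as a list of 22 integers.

[0, 1, 1, 1, 1, 0, 1, 0, 1, 1, 0, 1, 1, 1, 0, 0, 2, 1, 1, 0, 1, 1]

sorted suffixes:
  #0 SA[0]=18  'aaed'
  #1 SA[1]=12  'adccbbaaed'
  #2 SA[2]=19  'aed'
  #3 SA[3]=6  'afcggfadccbbaaed'
  #4 SA[4]=3  'agdafcggfadccbbaaed'
  #5 SA[5]=17  'baaed'
  #6 SA[6]=16  'bbaaed'
  #7 SA[7]=15  'cbbaaed'
  #8 SA[8]=14  'ccbbaaed'
  #9 SA[9]=8  'cggfadccbbaaed'
  #10 SA[10]=21  'd'
  #11 SA[11]=5  'dafcggfadccbbaaed'
  #12 SA[12]=13  'dccbbaaed'
  #13 SA[13]=1  'dfagdafcggfadccbbaaed'
  #14 SA[14]=20  'ed'
  #15 SA[15]=11  'fadccbbaaed'
  #16 SA[16]=2  'fagdafcggfadccbbaaed'
  #17 SA[17]=7  'fcggfadccbbaaed'
  #18 SA[18]=0  'fdfagdafcggfadccbbaaed'
  #19 SA[19]=4  'gdafcggfadccbbaaed'
  #20 SA[20]=10  'gfadccbbaaed'
  #21 SA[21]=9  'ggfadccbbaaed'

SA = [18, 12, 19, 6, 3, 17, 16, 15, 14, 8, 21, 5, 13, 1, 20, 11, 2, 7, 0, 4, 10, 9]
rank  pair      lcp
   1  s[18:],s[12:]  1  'a'
   2  s[12:],s[19:]  1  'a'
   3  s[19:],s[6:]  1  'a'
   4  s[6:],s[3:]  1  'a'
   5  s[3:],s[17:]  0  ''
   6  s[17:],s[16:]  1  'b'
   7  s[16:],s[15:]  0  ''
   8  s[15:],s[14:]  1  'c'
   9  s[14:],s[8:]  1  'c'
  10  s[8:],s[21:]  0  ''
  11  s[21:],s[5:]  1  'd'
  12  s[5:],s[13:]  1  'd'
  13  s[13:],s[1:]  1  'd'
  14  s[1:],s[20:]  0  ''
  15  s[20:],s[11:]  0  ''
  16  s[11:],s[2:]  2  'fa'
  17  s[2:],s[7:]  1  'f'
  18  s[7:],s[0:]  1  'f'
  19  s[0:],s[4:]  0  ''
  20  s[4:],s[10:]  1  'g'
  21  s[10:],s[9:]  1  'g'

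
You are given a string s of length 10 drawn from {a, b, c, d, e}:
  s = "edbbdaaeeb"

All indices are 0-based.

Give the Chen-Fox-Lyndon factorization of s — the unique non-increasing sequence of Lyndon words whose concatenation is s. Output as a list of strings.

["e", "d", "bbd", "aaeeb"]

emit factor 1: 'e' (i=0, period=1)
emit factor 2: 'd' (i=1, period=1)
emit factor 3: 'bbd' (i=2, period=3)
emit factor 4: 'aaeeb' (i=5, period=5)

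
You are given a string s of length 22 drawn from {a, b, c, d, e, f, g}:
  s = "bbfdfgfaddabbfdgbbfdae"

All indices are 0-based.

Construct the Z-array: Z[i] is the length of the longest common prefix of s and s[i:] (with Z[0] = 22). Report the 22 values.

[22, 1, 0, 0, 0, 0, 0, 0, 0, 0, 0, 4, 1, 0, 0, 0, 4, 1, 0, 0, 0, 0]

Z[0]=22
i=1: outside box; Z[1]=1 grow→box=[1,2)
i=2: outside box; Z[2]=0
i=3: outside box; Z[3]=0
i=4: outside box; Z[4]=0
i=5: outside box; Z[5]=0
i=6: outside box; Z[6]=0
i=7: outside box; Z[7]=0
i=8: outside box; Z[8]=0
i=9: outside box; Z[9]=0
i=10: outside box; Z[10]=0
i=11: outside box; Z[11]=4 grow→box=[11,15)
i=12: min(r-i=3, Z[1]=1)=1; Z[12]=1
i=13: min(r-i=2, Z[2]=0)=0; Z[13]=0
i=14: min(r-i=1, Z[3]=0)=0; Z[14]=0
i=15: outside box; Z[15]=0
i=16: outside box; Z[16]=4 grow→box=[16,20)
i=17: min(r-i=3, Z[1]=1)=1; Z[17]=1
i=18: min(r-i=2, Z[2]=0)=0; Z[18]=0
i=19: min(r-i=1, Z[3]=0)=0; Z[19]=0
i=20: outside box; Z[20]=0
i=21: outside box; Z[21]=0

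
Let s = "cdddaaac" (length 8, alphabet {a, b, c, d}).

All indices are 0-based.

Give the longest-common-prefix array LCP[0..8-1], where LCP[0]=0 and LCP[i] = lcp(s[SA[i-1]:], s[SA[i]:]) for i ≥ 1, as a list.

[0, 2, 1, 0, 1, 0, 1, 2]

rank→(start, suffix):
  0 → (4, 'aaac')
  1 → (5, 'aac')
  2 → (6, 'ac')
  3 → (7, 'c')
  4 → (0, 'cdddaaac')
  5 → (3, 'daaac')
  6 → (2, 'ddaaac')
  7 → (1, 'dddaaac')

SA = [4, 5, 6, 7, 0, 3, 2, 1]
i: (SA[i-1],SA[i]) lcp shared
  1: (4,5) 2 'aa'
  2: (5,6) 1 'a'
  3: (6,7) 0 ''
  4: (7,0) 1 'c'
  5: (0,3) 0 ''
  6: (3,2) 1 'd'
  7: (2,1) 2 'dd'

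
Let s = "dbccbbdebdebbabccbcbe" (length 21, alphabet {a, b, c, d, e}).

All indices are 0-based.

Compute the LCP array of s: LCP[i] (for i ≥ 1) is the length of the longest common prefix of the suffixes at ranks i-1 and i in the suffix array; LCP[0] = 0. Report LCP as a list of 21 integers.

rank→(start, suffix):
  0 → (13, 'abccbcbe')
  1 → (12, 'babccbcbe')
  2 → (11, 'bbabccbcbe')
  3 → (4, 'bbdebdebbabccbcbe')
  4 → (17, 'bcbe')
  5 → (1, 'bccbbdebdebbabccbcbe')
  6 → (14, 'bccbcbe')
  7 → (8, 'bdebbabccbcbe')
  8 → (5, 'bdebdebbabccbcbe')
  9 → (19, 'be')
  10 → (3, 'cbbdebdebbabccbcbe')
  11 → (16, 'cbcbe')
  12 → (18, 'cbe')
  13 → (2, 'ccbbdebdebbabccbcbe')
  14 → (15, 'ccbcbe')
  15 → (0, 'dbccbbdebdebbabccbcbe')
  16 → (9, 'debbabccbcbe')
  17 → (6, 'debdebbabccbcbe')
  18 → (20, 'e')
  19 → (10, 'ebbabccbcbe')
  20 → (7, 'ebdebbabccbcbe')

SA = [13, 12, 11, 4, 17, 1, 14, 8, 5, 19, 3, 16, 18, 2, 15, 0, 9, 6, 20, 10, 7]
i: (SA[i-1],SA[i]) lcp shared
  1: (13,12) 0 ''
  2: (12,11) 1 'b'
  3: (11,4) 2 'bb'
  4: (4,17) 1 'b'
  5: (17,1) 2 'bc'
  6: (1,14) 4 'bccb'
  7: (14,8) 1 'b'
  8: (8,5) 4 'bdeb'
  9: (5,19) 1 'b'
  10: (19,3) 0 ''
  11: (3,16) 2 'cb'
  12: (16,18) 2 'cb'
  13: (18,2) 1 'c'
  14: (2,15) 3 'ccb'
  15: (15,0) 0 ''
  16: (0,9) 1 'd'
  17: (9,6) 3 'deb'
  18: (6,20) 0 ''
  19: (20,10) 1 'e'
  20: (10,7) 2 'eb'

[0, 0, 1, 2, 1, 2, 4, 1, 4, 1, 0, 2, 2, 1, 3, 0, 1, 3, 0, 1, 2]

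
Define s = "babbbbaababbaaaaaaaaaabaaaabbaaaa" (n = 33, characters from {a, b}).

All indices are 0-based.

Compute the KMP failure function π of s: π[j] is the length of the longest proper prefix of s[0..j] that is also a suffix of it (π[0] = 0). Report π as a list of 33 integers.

π[0] = 0
j=1 s[j]='a': π[1]=0 (border '')
j=2 s[j]='b': π[2]=1 (border 'b')
j=3 s[j]='b': k: 1→0; π[3]=1 (border 'b')
j=4 s[j]='b': k: 1→0; π[4]=1 (border 'b')
j=5 s[j]='b': k: 1→0; π[5]=1 (border 'b')
j=6 s[j]='a': π[6]=2 (border 'ba')
j=7 s[j]='a': k: 2→0; π[7]=0 (border '')
j=8 s[j]='b': π[8]=1 (border 'b')
j=9 s[j]='a': π[9]=2 (border 'ba')
j=10 s[j]='b': π[10]=3 (border 'bab')
j=11 s[j]='b': π[11]=4 (border 'babb')
j=12 s[j]='a': k: 4→1; π[12]=2 (border 'ba')
j=13 s[j]='a': k: 2→0; π[13]=0 (border '')
j=14 s[j]='a': π[14]=0 (border '')
j=15 s[j]='a': π[15]=0 (border '')
j=16 s[j]='a': π[16]=0 (border '')
j=17 s[j]='a': π[17]=0 (border '')
j=18 s[j]='a': π[18]=0 (border '')
j=19 s[j]='a': π[19]=0 (border '')
j=20 s[j]='a': π[20]=0 (border '')
j=21 s[j]='a': π[21]=0 (border '')
j=22 s[j]='b': π[22]=1 (border 'b')
j=23 s[j]='a': π[23]=2 (border 'ba')
j=24 s[j]='a': k: 2→0; π[24]=0 (border '')
j=25 s[j]='a': π[25]=0 (border '')
j=26 s[j]='a': π[26]=0 (border '')
j=27 s[j]='b': π[27]=1 (border 'b')
j=28 s[j]='b': k: 1→0; π[28]=1 (border 'b')
j=29 s[j]='a': π[29]=2 (border 'ba')
j=30 s[j]='a': k: 2→0; π[30]=0 (border '')
j=31 s[j]='a': π[31]=0 (border '')
j=32 s[j]='a': π[32]=0 (border '')

[0, 0, 1, 1, 1, 1, 2, 0, 1, 2, 3, 4, 2, 0, 0, 0, 0, 0, 0, 0, 0, 0, 1, 2, 0, 0, 0, 1, 1, 2, 0, 0, 0]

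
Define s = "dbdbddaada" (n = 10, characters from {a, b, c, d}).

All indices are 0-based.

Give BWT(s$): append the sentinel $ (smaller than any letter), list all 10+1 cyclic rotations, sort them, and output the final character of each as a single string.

rank  rotation     last
    0  $dbdbddaada  a
    1  a$dbdbddaad  d
    2  aada$dbdbdd  d
    3  ada$dbdbdda  a
    4  bdbddaada$d  d
    5  bddaada$dbd  d
    6  da$dbdbddaa  a
    7  daada$dbdbd  d
    8  dbdbddaada$  $
    9  dbddaada$db  b
   10  ddaada$dbdb  b

addaddad$bb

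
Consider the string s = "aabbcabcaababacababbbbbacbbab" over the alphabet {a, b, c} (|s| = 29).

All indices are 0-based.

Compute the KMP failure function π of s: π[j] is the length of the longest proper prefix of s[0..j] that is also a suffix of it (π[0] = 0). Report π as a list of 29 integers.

[0, 1, 0, 0, 0, 1, 0, 0, 1, 2, 3, 1, 0, 1, 0, 1, 0, 1, 0, 0, 0, 0, 0, 1, 0, 0, 0, 1, 0]

π[0] = 0
j=1 s[j]='a': π[1]=1 (border 'a')
j=2 s[j]='b': k: 1→0; π[2]=0 (border '')
j=3 s[j]='b': π[3]=0 (border '')
j=4 s[j]='c': π[4]=0 (border '')
j=5 s[j]='a': π[5]=1 (border 'a')
j=6 s[j]='b': k: 1→0; π[6]=0 (border '')
j=7 s[j]='c': π[7]=0 (border '')
j=8 s[j]='a': π[8]=1 (border 'a')
j=9 s[j]='a': π[9]=2 (border 'aa')
j=10 s[j]='b': π[10]=3 (border 'aab')
j=11 s[j]='a': k: 3→0; π[11]=1 (border 'a')
j=12 s[j]='b': k: 1→0; π[12]=0 (border '')
j=13 s[j]='a': π[13]=1 (border 'a')
j=14 s[j]='c': k: 1→0; π[14]=0 (border '')
j=15 s[j]='a': π[15]=1 (border 'a')
j=16 s[j]='b': k: 1→0; π[16]=0 (border '')
j=17 s[j]='a': π[17]=1 (border 'a')
j=18 s[j]='b': k: 1→0; π[18]=0 (border '')
j=19 s[j]='b': π[19]=0 (border '')
j=20 s[j]='b': π[20]=0 (border '')
j=21 s[j]='b': π[21]=0 (border '')
j=22 s[j]='b': π[22]=0 (border '')
j=23 s[j]='a': π[23]=1 (border 'a')
j=24 s[j]='c': k: 1→0; π[24]=0 (border '')
j=25 s[j]='b': π[25]=0 (border '')
j=26 s[j]='b': π[26]=0 (border '')
j=27 s[j]='a': π[27]=1 (border 'a')
j=28 s[j]='b': k: 1→0; π[28]=0 (border '')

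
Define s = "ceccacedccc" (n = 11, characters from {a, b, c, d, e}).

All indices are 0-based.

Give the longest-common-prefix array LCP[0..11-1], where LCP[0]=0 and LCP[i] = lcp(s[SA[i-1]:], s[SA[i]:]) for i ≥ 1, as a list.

rank→(start, suffix):
  0 → (4, 'acedccc')
  1 → (10, 'c')
  2 → (3, 'cacedccc')
  3 → (9, 'cc')
  4 → (2, 'ccacedccc')
  5 → (8, 'ccc')
  6 → (0, 'ceccacedccc')
  7 → (5, 'cedccc')
  8 → (7, 'dccc')
  9 → (1, 'eccacedccc')
  10 → (6, 'edccc')

SA = [4, 10, 3, 9, 2, 8, 0, 5, 7, 1, 6]
[i] adj suffixes → lcp
  [1] 4/10 → 0 ('')
  [2] 10/3 → 1 ('c')
  [3] 3/9 → 1 ('c')
  [4] 9/2 → 2 ('cc')
  [5] 2/8 → 2 ('cc')
  [6] 8/0 → 1 ('c')
  [7] 0/5 → 2 ('ce')
  [8] 5/7 → 0 ('')
  [9] 7/1 → 0 ('')
  [10] 1/6 → 1 ('e')

[0, 0, 1, 1, 2, 2, 1, 2, 0, 0, 1]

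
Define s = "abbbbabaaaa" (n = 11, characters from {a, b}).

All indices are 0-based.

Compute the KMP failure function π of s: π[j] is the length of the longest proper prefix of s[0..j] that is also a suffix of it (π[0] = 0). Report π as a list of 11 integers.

π[0] = 0
j=1 s[j]='b': π[1]=0 (border '')
j=2 s[j]='b': π[2]=0 (border '')
j=3 s[j]='b': π[3]=0 (border '')
j=4 s[j]='b': π[4]=0 (border '')
j=5 s[j]='a': π[5]=1 (border 'a')
j=6 s[j]='b': π[6]=2 (border 'ab')
j=7 s[j]='a': k: 2→0; π[7]=1 (border 'a')
j=8 s[j]='a': k: 1→0; π[8]=1 (border 'a')
j=9 s[j]='a': k: 1→0; π[9]=1 (border 'a')
j=10 s[j]='a': k: 1→0; π[10]=1 (border 'a')

[0, 0, 0, 0, 0, 1, 2, 1, 1, 1, 1]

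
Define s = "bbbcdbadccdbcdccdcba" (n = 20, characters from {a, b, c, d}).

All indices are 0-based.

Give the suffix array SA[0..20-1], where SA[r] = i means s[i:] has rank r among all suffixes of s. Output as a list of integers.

[19, 6, 18, 5, 0, 1, 2, 11, 17, 8, 14, 3, 9, 15, 12, 4, 10, 16, 7, 13]

rank | idx | suffix
   0 |  19 | a
   1 |   6 | adccdbcdccdcba
   2 |  18 | ba
   3 |   5 | badccdbcdccdcba
   4 |   0 | bbbcdbadccdbcdccdcba
   5 |   1 | bbcdbadccdbcdccdcba
   6 |   2 | bcdbadccdbcdccdcba
   7 |  11 | bcdccdcba
   8 |  17 | cba
   9 |   8 | ccdbcdccdcba
  10 |  14 | ccdcba
  11 |   3 | cdbadccdbcdccdcba
  12 |   9 | cdbcdccdcba
  13 |  15 | cdcba
  14 |  12 | cdccdcba
  15 |   4 | dbadccdbcdccdcba
  16 |  10 | dbcdccdcba
  17 |  16 | dcba
  18 |   7 | dccdbcdccdcba
  19 |  13 | dccdcba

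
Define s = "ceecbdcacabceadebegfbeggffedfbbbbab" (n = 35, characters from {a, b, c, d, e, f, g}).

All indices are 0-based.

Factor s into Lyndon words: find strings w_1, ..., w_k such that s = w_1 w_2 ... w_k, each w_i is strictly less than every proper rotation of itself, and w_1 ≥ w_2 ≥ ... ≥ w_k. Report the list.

emit factor 1: 'cee' (i=0, period=3)
emit factor 2: 'c' (i=3, period=1)
emit factor 3: 'bdc' (i=4, period=3)
emit factor 4: 'ac' (i=7, period=2)
emit factor 5: 'abceadebegfbeggffedfbbbb' (i=9, period=24)
emit factor 6: 'ab' (i=33, period=2)

["cee", "c", "bdc", "ac", "abceadebegfbeggffedfbbbb", "ab"]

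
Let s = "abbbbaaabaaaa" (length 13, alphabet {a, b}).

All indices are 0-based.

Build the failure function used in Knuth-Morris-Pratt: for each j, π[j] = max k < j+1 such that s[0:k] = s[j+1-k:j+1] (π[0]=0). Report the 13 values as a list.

[0, 0, 0, 0, 0, 1, 1, 1, 2, 1, 1, 1, 1]

π[0] = 0
j=1 s[j]='b': π[1]=0 (border '')
j=2 s[j]='b': π[2]=0 (border '')
j=3 s[j]='b': π[3]=0 (border '')
j=4 s[j]='b': π[4]=0 (border '')
j=5 s[j]='a': π[5]=1 (border 'a')
j=6 s[j]='a': k: 1→0; π[6]=1 (border 'a')
j=7 s[j]='a': k: 1→0; π[7]=1 (border 'a')
j=8 s[j]='b': π[8]=2 (border 'ab')
j=9 s[j]='a': k: 2→0; π[9]=1 (border 'a')
j=10 s[j]='a': k: 1→0; π[10]=1 (border 'a')
j=11 s[j]='a': k: 1→0; π[11]=1 (border 'a')
j=12 s[j]='a': k: 1→0; π[12]=1 (border 'a')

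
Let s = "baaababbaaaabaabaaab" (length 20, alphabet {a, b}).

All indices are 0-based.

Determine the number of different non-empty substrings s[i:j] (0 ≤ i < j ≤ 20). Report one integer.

rank→(start, suffix):
  0 → (8, 'aaaabaabaaab')
  1 → (16, 'aaab')
  2 → (9, 'aaabaabaaab')
  3 → (1, 'aaababbaaaabaabaaab')
  4 → (17, 'aab')
  5 → (13, 'aabaaab')
  6 → (10, 'aabaabaaab')
  7 → (2, 'aababbaaaabaabaaab')
  8 → (18, 'ab')
  9 → (14, 'abaaab')
  10 → (11, 'abaabaaab')
  11 → (3, 'ababbaaaabaabaaab')
  12 → (5, 'abbaaaabaabaaab')
  13 → (19, 'b')
  14 → (7, 'baaaabaabaaab')
  15 → (15, 'baaab')
  16 → (0, 'baaababbaaaabaabaaab')
  17 → (12, 'baabaaab')
  18 → (4, 'babbaaaabaabaaab')
  19 → (6, 'bbaaaabaabaaab')

SA = [8, 16, 9, 1, 17, 13, 10, 2, 18, 14, 11, 3, 5, 19, 7, 15, 0, 12, 4, 6]
rank  pair      lcp
   1  s[8:],s[16:]  3  'aaa'
   2  s[16:],s[9:]  4  'aaab'
   3  s[9:],s[1:]  5  'aaaba'
   4  s[1:],s[17:]  2  'aa'
   5  s[17:],s[13:]  3  'aab'
   6  s[13:],s[10:]  5  'aabaa'
   7  s[10:],s[2:]  4  'aaba'
   8  s[2:],s[18:]  1  'a'
   9  s[18:],s[14:]  2  'ab'
  10  s[14:],s[11:]  4  'abaa'
  11  s[11:],s[3:]  3  'aba'
  12  s[3:],s[5:]  2  'ab'
  13  s[5:],s[19:]  0  ''
  14  s[19:],s[7:]  1  'b'
  15  s[7:],s[15:]  4  'baaa'
  16  s[15:],s[0:]  5  'baaab'
  17  s[0:],s[12:]  3  'baa'
  18  s[12:],s[4:]  2  'ba'
  19  s[4:],s[6:]  1  'b'

n(n+1)/2 = 20·21/2 = 210
Σ LCP = 0 + 3 + 4 + 5 + 2 + 3 + 5 + 4 + 1 + 2 + 4 + 3 + 2 + 0 + 1 + 4 + 5 + 3 + 2 + 1 = 54
distinct = 210 − 54 = 156

156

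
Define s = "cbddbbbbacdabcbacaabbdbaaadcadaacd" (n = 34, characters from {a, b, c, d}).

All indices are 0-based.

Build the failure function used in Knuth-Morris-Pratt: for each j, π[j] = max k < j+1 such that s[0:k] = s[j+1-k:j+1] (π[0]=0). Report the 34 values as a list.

[0, 0, 0, 0, 0, 0, 0, 0, 0, 1, 0, 0, 0, 1, 2, 0, 1, 0, 0, 0, 0, 0, 0, 0, 0, 0, 0, 1, 0, 0, 0, 0, 1, 0]

π[0] = 0
j=1 s[j]='b': π[1]=0 (border '')
j=2 s[j]='d': π[2]=0 (border '')
j=3 s[j]='d': π[3]=0 (border '')
j=4 s[j]='b': π[4]=0 (border '')
j=5 s[j]='b': π[5]=0 (border '')
j=6 s[j]='b': π[6]=0 (border '')
j=7 s[j]='b': π[7]=0 (border '')
j=8 s[j]='a': π[8]=0 (border '')
j=9 s[j]='c': π[9]=1 (border 'c')
j=10 s[j]='d': k: 1→0; π[10]=0 (border '')
j=11 s[j]='a': π[11]=0 (border '')
j=12 s[j]='b': π[12]=0 (border '')
j=13 s[j]='c': π[13]=1 (border 'c')
j=14 s[j]='b': π[14]=2 (border 'cb')
j=15 s[j]='a': k: 2→0; π[15]=0 (border '')
j=16 s[j]='c': π[16]=1 (border 'c')
j=17 s[j]='a': k: 1→0; π[17]=0 (border '')
j=18 s[j]='a': π[18]=0 (border '')
j=19 s[j]='b': π[19]=0 (border '')
j=20 s[j]='b': π[20]=0 (border '')
j=21 s[j]='d': π[21]=0 (border '')
j=22 s[j]='b': π[22]=0 (border '')
j=23 s[j]='a': π[23]=0 (border '')
j=24 s[j]='a': π[24]=0 (border '')
j=25 s[j]='a': π[25]=0 (border '')
j=26 s[j]='d': π[26]=0 (border '')
j=27 s[j]='c': π[27]=1 (border 'c')
j=28 s[j]='a': k: 1→0; π[28]=0 (border '')
j=29 s[j]='d': π[29]=0 (border '')
j=30 s[j]='a': π[30]=0 (border '')
j=31 s[j]='a': π[31]=0 (border '')
j=32 s[j]='c': π[32]=1 (border 'c')
j=33 s[j]='d': k: 1→0; π[33]=0 (border '')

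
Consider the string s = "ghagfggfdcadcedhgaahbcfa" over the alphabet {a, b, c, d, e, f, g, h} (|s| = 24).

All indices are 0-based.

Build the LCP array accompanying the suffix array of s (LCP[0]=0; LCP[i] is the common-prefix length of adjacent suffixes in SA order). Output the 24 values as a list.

rank | idx | suffix
   0 |  23 | a
   1 |  17 | aahbcfa
   2 |  10 | adcedhgaahbcfa
   3 |   2 | agfggfdcadcedhgaahbcfa
   4 |  18 | ahbcfa
   5 |  20 | bcfa
   6 |   9 | cadcedhgaahbcfa
   7 |  12 | cedhgaahbcfa
   8 |  21 | cfa
   9 |   8 | dcadcedhgaahbcfa
  10 |  11 | dcedhgaahbcfa
  11 |  14 | dhgaahbcfa
  12 |  13 | edhgaahbcfa
  13 |  22 | fa
  14 |   7 | fdcadcedhgaahbcfa
  15 |   4 | fggfdcadcedhgaahbcfa
  16 |  16 | gaahbcfa
  17 |   6 | gfdcadcedhgaahbcfa
  18 |   3 | gfggfdcadcedhgaahbcfa
  19 |   5 | ggfdcadcedhgaahbcfa
  20 |   0 | ghagfggfdcadcedhgaahbcfa
  21 |   1 | hagfggfdcadcedhgaahbcfa
  22 |  19 | hbcfa
  23 |  15 | hgaahbcfa

SA = [23, 17, 10, 2, 18, 20, 9, 12, 21, 8, 11, 14, 13, 22, 7, 4, 16, 6, 3, 5, 0, 1, 19, 15]
i: (SA[i-1],SA[i]) lcp shared
  1: (23,17) 1 'a'
  2: (17,10) 1 'a'
  3: (10,2) 1 'a'
  4: (2,18) 1 'a'
  5: (18,20) 0 ''
  6: (20,9) 0 ''
  7: (9,12) 1 'c'
  8: (12,21) 1 'c'
  9: (21,8) 0 ''
  10: (8,11) 2 'dc'
  11: (11,14) 1 'd'
  12: (14,13) 0 ''
  13: (13,22) 0 ''
  14: (22,7) 1 'f'
  15: (7,4) 1 'f'
  16: (4,16) 0 ''
  17: (16,6) 1 'g'
  18: (6,3) 2 'gf'
  19: (3,5) 1 'g'
  20: (5,0) 1 'g'
  21: (0,1) 0 ''
  22: (1,19) 1 'h'
  23: (19,15) 1 'h'

[0, 1, 1, 1, 1, 0, 0, 1, 1, 0, 2, 1, 0, 0, 1, 1, 0, 1, 2, 1, 1, 0, 1, 1]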